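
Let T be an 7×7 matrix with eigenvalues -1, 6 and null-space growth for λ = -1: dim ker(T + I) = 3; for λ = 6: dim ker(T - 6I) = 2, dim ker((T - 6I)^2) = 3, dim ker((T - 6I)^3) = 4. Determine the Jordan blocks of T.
Jordan blocks: (-1, 1), (-1, 1), (-1, 1), (6, 3), (6, 1)

λ = -1: successive nullity increments [3] count blocks of size ≥ k; block sizes are [1, 1, 1].
λ = 6: successive nullity increments [2, 1, 1] count blocks of size ≥ k; block sizes are [3, 1].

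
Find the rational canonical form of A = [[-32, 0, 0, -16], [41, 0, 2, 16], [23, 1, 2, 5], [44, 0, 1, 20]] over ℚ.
The invariant factors of A (the non-unit diagonal entries of the Smith normal form of xI - A over ℚ[x]) are (x + 1)^2(x + 4)^2, each dividing the next. The characteristic polynomial is their product, (x + 1)^2(x + 4)^2.

The rational canonical form is the block-diagonal matrix of companion matrices C(f_i):
R = [[0, 0, 0, -16], [1, 0, 0, -40], [0, 1, 0, -33], [0, 0, 1, -10]].

R = [[0, 0, 0, -16], [1, 0, 0, -40], [0, 1, 0, -33], [0, 0, 1, -10]]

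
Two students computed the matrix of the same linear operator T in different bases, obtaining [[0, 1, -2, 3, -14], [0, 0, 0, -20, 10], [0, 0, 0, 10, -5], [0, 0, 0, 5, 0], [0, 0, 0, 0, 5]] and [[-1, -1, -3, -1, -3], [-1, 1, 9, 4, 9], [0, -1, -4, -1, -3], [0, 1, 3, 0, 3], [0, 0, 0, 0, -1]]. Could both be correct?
trace(A) = 10 but trace(B) = -5. The trace is a similarity invariant, so A and B are not similar.

No.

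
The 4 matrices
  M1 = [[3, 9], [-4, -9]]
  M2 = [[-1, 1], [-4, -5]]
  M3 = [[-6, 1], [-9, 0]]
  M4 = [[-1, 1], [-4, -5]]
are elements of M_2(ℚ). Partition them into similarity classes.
Characteristic polynomials: χ_{M1} = (x + 3)^2, χ_{M2} = (x + 3)^2, χ_{M3} = (x + 3)^2, χ_{M4} = (x + 3)^2.

{M1, M2, M3, M4}: invariant factors (x + 3)^2.

Matrices are similar if and only if their invariant-factor lists agree; the partition into similarity classes is {M1, M2, M3, M4}.

1 class: {M1, M2, M3, M4}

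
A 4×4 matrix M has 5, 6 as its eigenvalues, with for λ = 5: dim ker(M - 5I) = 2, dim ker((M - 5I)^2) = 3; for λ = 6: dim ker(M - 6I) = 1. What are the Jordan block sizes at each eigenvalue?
Jordan blocks: (5, 2), (5, 1), (6, 1)

λ = 5: successive nullity increments [2, 1] count blocks of size ≥ k; block sizes are [2, 1].
λ = 6: successive nullity increments [1] count blocks of size ≥ k; block sizes are [1].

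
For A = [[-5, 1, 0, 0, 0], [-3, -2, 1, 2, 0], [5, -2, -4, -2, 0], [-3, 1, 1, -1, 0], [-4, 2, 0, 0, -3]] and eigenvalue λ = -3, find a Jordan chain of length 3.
We seek v_1 ∈ ker((A + 3I)^3) \ ker((A + 3I)^2), then set v_{i+1} = (A + 3I) v_i.

One such chain is v_1 = [[0, 0, 5, -2, -6]]^T, v_2 = [[0, 1, -1, 1, 0]]^T, v_3 = [[1, 2, -3, 2, 2]]^T. Check: (A + 3I) v_3 = [[0, 0, 0, 0, 0]]^T = 0.

v_1 = [[0, 0, 5, -2, -6]]^T, v_2 = [[0, 1, -1, 1, 0]]^T, v_3 = [[1, 2, -3, 2, 2]]^T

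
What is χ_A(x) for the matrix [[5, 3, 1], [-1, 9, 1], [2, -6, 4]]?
xI - A = [[x - 5, -3, -1], [1, x - 9, -1], [-2, 6, x - 4]].

Expanding det(xI - A) along the first row:
det(xI - A) = + (x - 5)·det([[x - 9, -1], [6, x - 4]]) - (-3)·det([[1, -1], [-2, x - 4]]) + (-1)·det([[1, x - 9], [-2, 6]]).

Evaluating gives χ_A(x) = x^3 - 18x^2 + 108x - 216 = (x - 6)^3.

χ_A(x) = (x - 6)^3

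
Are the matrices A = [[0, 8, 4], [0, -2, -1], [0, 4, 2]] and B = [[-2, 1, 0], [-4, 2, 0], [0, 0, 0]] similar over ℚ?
Two matrices over a field are similar if and only if they have the same invariant factors.

Both A and B have characteristic polynomial x^3 and minimal polynomial x^2. Computing further, both have invariant factors x, x^2. Hence A and B are similar.

Yes.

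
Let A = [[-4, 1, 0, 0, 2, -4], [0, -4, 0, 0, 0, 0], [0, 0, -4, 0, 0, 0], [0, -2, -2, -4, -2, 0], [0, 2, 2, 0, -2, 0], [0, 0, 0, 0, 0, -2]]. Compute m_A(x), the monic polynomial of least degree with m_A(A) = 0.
The characteristic polynomial factors as (x + 2)^2(x + 4)^4. The minimal polynomial is ∏(x - λ)^{k_λ} where k_λ is the size of the largest Jordan block at λ.

For λ = -4: rank(A + 4I) = 3, and the largest Jordan block has size 2 (the smallest k with rank((A + 4I)^k) = rank((A + 4I)^(k+1))).
For λ = -2: rank(A + 2I) = 4, and the largest Jordan block has size 1 (the smallest k with rank((A + 2I)^k) = rank((A + 2I)^(k+1))).

So m_A(x) = (x + 2)(x + 4)^2.

m_A(x) = (x + 2)(x + 4)^2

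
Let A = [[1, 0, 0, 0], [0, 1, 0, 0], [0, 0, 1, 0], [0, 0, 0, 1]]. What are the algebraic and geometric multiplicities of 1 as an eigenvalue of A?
The characteristic polynomial is (x - 1)^4, so the factor x - 1 appears with exponent 4: the algebraic multiplicity is 4.

rank(A - I) = 0, so the eigenspace has dimension 4 - 0 = 4: the geometric multiplicity is 4.

algebraic multiplicity 4, geometric multiplicity 4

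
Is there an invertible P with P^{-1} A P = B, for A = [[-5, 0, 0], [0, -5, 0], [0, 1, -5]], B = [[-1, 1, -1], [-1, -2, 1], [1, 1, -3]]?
No.

trace(A) = -15 but trace(B) = -6. The trace is a similarity invariant, so A and B are not similar.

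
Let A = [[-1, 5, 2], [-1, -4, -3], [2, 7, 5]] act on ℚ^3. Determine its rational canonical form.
The invariant factors of A (the non-unit diagonal entries of the Smith normal form of xI - A over ℚ[x]) are x^3 + x + 4, each dividing the next. The characteristic polynomial is their product, x^3 + x + 4.

The rational canonical form is the block-diagonal matrix of companion matrices C(f_i):
R = [[0, 0, -4], [1, 0, -1], [0, 1, 0]].

Note the characteristic polynomial does not split into linear factors over ℚ, so A has no Jordan form over ℚ; the rational canonical form exists over any field.

R = [[0, 0, -4], [1, 0, -1], [0, 1, 0]]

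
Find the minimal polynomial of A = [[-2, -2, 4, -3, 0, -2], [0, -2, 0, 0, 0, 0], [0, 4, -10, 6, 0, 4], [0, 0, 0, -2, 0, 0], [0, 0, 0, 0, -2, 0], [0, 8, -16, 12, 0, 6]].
The characteristic polynomial factors as (x + 2)^6. The minimal polynomial is ∏(x - λ)^{k_λ} where k_λ is the size of the largest Jordan block at λ.

For λ = -2: rank(A + 2I) = 1, and the largest Jordan block has size 2 (the smallest k with rank((A + 2I)^k) = rank((A + 2I)^(k+1))).

So m_A(x) = (x + 2)^2.

m_A(x) = (x + 2)^2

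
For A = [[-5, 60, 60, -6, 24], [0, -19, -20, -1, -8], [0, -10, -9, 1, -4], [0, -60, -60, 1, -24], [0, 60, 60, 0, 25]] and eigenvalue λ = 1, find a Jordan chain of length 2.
v_1 = [[-1, 0, 0, 1, 0]]^T, v_2 = [[0, -1, 1, 0, 0]]^T

We seek v_1 ∈ ker((A - I)^2) \ ker(A - I), then set v_{i+1} = (A - I) v_i.

One such chain is v_1 = [[-1, 0, 0, 1, 0]]^T, v_2 = [[0, -1, 1, 0, 0]]^T. Check: (A - I) v_2 = [[0, 0, 0, 0, 0]]^T = 0.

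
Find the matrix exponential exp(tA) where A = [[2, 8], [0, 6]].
A has Jordan form J = [[2, 0], [0, 6]] with A = PJP^{-1}, so e^{tA} = P e^{tJ} P^{-1}.

For a Jordan block J_k(λ), e^{tJ_k(λ)} = e^{λt} · (I + tN + t^2 N^2/2! + ... + t^{k-1} N^{k-1}/(k-1)!) where N is the nilpotent superdiagonal part.

Assembling the blocks and conjugating back gives the entries of e^{tA} as shown above.

e^{tA} = [[e^{2*t}, 2*(e^{4*t} - 1)*e^{2*t}], [0, e^{6*t}]]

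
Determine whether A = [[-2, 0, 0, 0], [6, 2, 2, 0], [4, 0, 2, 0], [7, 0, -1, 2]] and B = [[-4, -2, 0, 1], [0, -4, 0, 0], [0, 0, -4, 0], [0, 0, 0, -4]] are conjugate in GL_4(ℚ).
trace(A) = 4 but trace(B) = -16. The trace is a similarity invariant, so A and B are not similar.

No.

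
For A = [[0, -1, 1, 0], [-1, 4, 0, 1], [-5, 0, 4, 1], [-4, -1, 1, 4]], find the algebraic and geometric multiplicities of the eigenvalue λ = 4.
The characteristic polynomial is (x - 4)^2(x - 2)^2, so the factor x - 4 appears with exponent 2: the algebraic multiplicity is 2.

rank(A - 4I) = 3, so the eigenspace has dimension 4 - 3 = 1: the geometric multiplicity is 1.

Since 1 < 2, A is not diagonalizable.

algebraic multiplicity 2, geometric multiplicity 1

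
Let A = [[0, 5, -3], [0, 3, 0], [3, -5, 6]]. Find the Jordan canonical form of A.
The characteristic polynomial is det(xI - A) = (x - 3)^3, so the eigenvalues are 3 (algebraic multiplicity 3).

For λ = 3: rank(A - 3I) = 1, rank((A - 3I)^2) = 0. The eigenspace has dimension 3 - 1 = 2, so there are 2 Jordan blocks; the rank sequence gives block sizes [2, 1].

Assembling the blocks gives the Jordan form J above.

J = [[3, 1, 0], [0, 3, 0], [0, 0, 3]]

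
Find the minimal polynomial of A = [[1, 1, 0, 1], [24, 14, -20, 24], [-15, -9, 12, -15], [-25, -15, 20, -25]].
The characteristic polynomial factors as x^3(x - 2). The minimal polynomial is ∏(x - λ)^{k_λ} where k_λ is the size of the largest Jordan block at λ.

For λ = 0: rank(A) = 2, and the largest Jordan block has size 2 (the smallest k with rank(A^k) = rank(A^(k+1))).
For λ = 2: rank(A - 2I) = 3, and the largest Jordan block has size 1 (the smallest k with rank((A - 2I)^k) = rank((A - 2I)^(k+1))).

So m_A(x) = x^2(x - 2).

m_A(x) = x^2(x - 2)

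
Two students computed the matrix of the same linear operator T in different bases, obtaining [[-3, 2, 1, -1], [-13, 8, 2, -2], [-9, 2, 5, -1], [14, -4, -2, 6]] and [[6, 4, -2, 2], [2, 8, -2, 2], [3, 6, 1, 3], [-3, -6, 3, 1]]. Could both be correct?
No.

Both have characteristic polynomial (x - 4)^4, but the minimal polynomial of A is (x - 4)^3 while the minimal polynomial of B is (x - 4)^2. The minimal polynomial is a similarity invariant, so A and B are not similar.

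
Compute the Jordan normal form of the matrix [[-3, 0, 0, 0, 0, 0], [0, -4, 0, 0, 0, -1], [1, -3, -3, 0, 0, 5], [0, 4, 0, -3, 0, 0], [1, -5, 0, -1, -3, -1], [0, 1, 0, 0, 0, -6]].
J = [[-5, 1, 0, 0, 0, 0], [0, -5, 0, 0, 0, 0], [0, 0, -3, 1, 0, 0], [0, 0, 0, -3, 0, 0], [0, 0, 0, 0, -3, 1], [0, 0, 0, 0, 0, -3]]

The characteristic polynomial is det(xI - A) = (x + 3)^4(x + 5)^2, so the eigenvalues are -5 (algebraic multiplicity 2), -3 (algebraic multiplicity 4).

For λ = -5: rank(A + 5I) = 5, rank((A + 5I)^2) = 4. The eigenspace has dimension 6 - 5 = 1, so there is 1 Jordan block; the rank sequence gives block sizes [2].

For λ = -3: rank(A + 3I) = 4, rank((A + 3I)^2) = 2. The eigenspace has dimension 6 - 4 = 2, so there are 2 Jordan blocks; the rank sequence gives block sizes [2, 2].

Assembling the blocks gives the Jordan form J above.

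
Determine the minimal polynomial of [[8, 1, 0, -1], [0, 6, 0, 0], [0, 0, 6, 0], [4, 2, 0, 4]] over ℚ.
m_A(x) = (x - 6)^2

The characteristic polynomial factors as (x - 6)^4. The minimal polynomial is ∏(x - λ)^{k_λ} where k_λ is the size of the largest Jordan block at λ.

For λ = 6: rank(A - 6I) = 1, and the largest Jordan block has size 2 (the smallest k with rank((A - 6I)^k) = rank((A - 6I)^(k+1))).

So m_A(x) = (x - 6)^2.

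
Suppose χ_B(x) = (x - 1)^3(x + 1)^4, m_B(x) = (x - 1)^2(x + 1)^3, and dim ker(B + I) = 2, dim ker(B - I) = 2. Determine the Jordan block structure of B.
Jordan blocks: (-1, 3), (-1, 1), (1, 2), (1, 1)

λ = -1: algebraic multiplicity 4 (exponent in χ_B), largest block size 3 (exponent in m_B), 2 blocks (geometric multiplicity). These force block sizes [3, 1].
λ = 1: algebraic multiplicity 3 (exponent in χ_B), largest block size 2 (exponent in m_B), 2 blocks (geometric multiplicity). These force block sizes [2, 1].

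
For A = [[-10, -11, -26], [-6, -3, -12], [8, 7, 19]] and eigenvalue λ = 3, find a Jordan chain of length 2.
We seek v_1 ∈ ker((A - 3I)^2) \ ker(A - 3I), then set v_{i+1} = (A - 3I) v_i.

One such chain is v_1 = [[-1, -1, 1]]^T, v_2 = [[-2, 0, 1]]^T. Check: (A - 3I) v_2 = [[0, 0, 0]]^T = 0.

v_1 = [[-1, -1, 1]]^T, v_2 = [[-2, 0, 1]]^T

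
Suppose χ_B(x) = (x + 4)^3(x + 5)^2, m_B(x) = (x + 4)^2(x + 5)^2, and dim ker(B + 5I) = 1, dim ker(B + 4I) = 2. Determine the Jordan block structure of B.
Jordan blocks: (-5, 2), (-4, 2), (-4, 1)

λ = -5: algebraic multiplicity 2 (exponent in χ_B), largest block size 2 (exponent in m_B), 1 block (geometric multiplicity). This forces block sizes [2].
λ = -4: algebraic multiplicity 3 (exponent in χ_B), largest block size 2 (exponent in m_B), 2 blocks (geometric multiplicity). These force block sizes [2, 1].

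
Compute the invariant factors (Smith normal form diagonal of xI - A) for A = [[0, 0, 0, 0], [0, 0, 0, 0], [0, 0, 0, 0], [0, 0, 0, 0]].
x, x, x, x

The Jordan structure of A has elementary divisors x, x, x, x. Arranging the block sizes at each eigenvalue in decreasing order and taking row products gives the invariant factors.

Invariant factors (smallest first, each dividing the next): x, x, x, x.

Check: the last factor x is the minimal polynomial, and the product x^4 is the characteristic polynomial.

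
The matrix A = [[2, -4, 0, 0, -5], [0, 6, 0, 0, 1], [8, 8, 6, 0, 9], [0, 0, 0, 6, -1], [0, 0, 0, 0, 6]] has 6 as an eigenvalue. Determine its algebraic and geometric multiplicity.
algebraic multiplicity 4, geometric multiplicity 3

The characteristic polynomial is (x - 6)^4(x - 2), so the factor x - 6 appears with exponent 4: the algebraic multiplicity is 4.

rank(A - 6I) = 2, so the eigenspace has dimension 5 - 2 = 3: the geometric multiplicity is 3.

Since 3 < 4, A is not diagonalizable.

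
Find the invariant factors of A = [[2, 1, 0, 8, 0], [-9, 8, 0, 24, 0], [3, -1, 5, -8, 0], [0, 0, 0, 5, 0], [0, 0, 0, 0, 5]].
x - 5, x - 5, x - 5, (x - 5)^2

The Jordan structure of A has elementary divisors (x - 5)^2, (x - 5), (x - 5), (x - 5). Arranging the block sizes at each eigenvalue in decreasing order and taking row products gives the invariant factors.

Invariant factors (smallest first, each dividing the next): x - 5, x - 5, x - 5, (x - 5)^2.

Check: the last factor (x - 5)^2 is the minimal polynomial, and the product (x - 5)^5 is the characteristic polynomial.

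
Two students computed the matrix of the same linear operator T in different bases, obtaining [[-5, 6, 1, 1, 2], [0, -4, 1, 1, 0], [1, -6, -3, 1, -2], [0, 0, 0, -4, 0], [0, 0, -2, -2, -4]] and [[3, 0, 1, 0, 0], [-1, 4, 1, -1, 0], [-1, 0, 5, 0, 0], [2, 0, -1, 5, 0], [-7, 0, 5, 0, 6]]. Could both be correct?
trace(A) = -20 but trace(B) = 23. The trace is a similarity invariant, so A and B are not similar.

No.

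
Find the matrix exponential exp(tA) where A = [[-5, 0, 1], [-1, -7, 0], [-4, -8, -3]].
e^{tA} = [[(1 - 2*t^2)*e^{-5*t}, -4*t^2*e^{-5*t}, t*(t + 1)*e^{-5*t}], [t*(t - 1)*e^{-5*t}, (2*t^2 - 2*t + 1)*e^{-5*t}, -t^2*e^{-5*t}/2], [-4*t*e^{-5*t}, -8*t*e^{-5*t}, (2*t + 1)*e^{-5*t}]]

A has Jordan form J = [[-5, 1, 0], [0, -5, 1], [0, 0, -5]] with A = PJP^{-1}, so e^{tA} = P e^{tJ} P^{-1}.

For a Jordan block J_k(λ), e^{tJ_k(λ)} = e^{λt} · (I + tN + t^2 N^2/2! + ... + t^{k-1} N^{k-1}/(k-1)!) where N is the nilpotent superdiagonal part.

Assembling the blocks and conjugating back gives the entries of e^{tA} as shown above.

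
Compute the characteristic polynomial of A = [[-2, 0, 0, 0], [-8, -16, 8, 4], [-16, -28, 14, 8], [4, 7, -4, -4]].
xI - A = [[x + 2, 0, 0, 0], [8, x + 16, -8, -4], [16, 28, x - 14, -8], [-4, -7, 4, x + 4]].

Expanding det(xI - A) along the first row:
det(xI - A) = + (x + 2)·det([[x + 16, -8, -4], [28, x - 14, -8], [-7, 4, x + 4]]) - (0)·det([[8, -8, -4], [16, x - 14, -8], [-4, 4, x + 4]]) + (0)·det([[8, x + 16, -4], [16, 28, -8], [-4, -7, x + 4]]) - (0)·det([[8, x + 16, -8], [16, 28, x - 14], [-4, -7, 4]]).

Evaluating gives χ_A(x) = x^4 + 8x^3 + 24x^2 + 32x + 16 = (x + 2)^4.

χ_A(x) = (x + 2)^4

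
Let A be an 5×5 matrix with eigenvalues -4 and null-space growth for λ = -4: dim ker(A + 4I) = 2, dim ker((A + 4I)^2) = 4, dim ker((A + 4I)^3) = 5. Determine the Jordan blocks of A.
Jordan blocks: (-4, 3), (-4, 2)

λ = -4: successive nullity increments [2, 2, 1] count blocks of size ≥ k; block sizes are [3, 2].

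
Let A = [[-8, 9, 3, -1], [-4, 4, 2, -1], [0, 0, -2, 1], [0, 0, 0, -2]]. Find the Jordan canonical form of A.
The characteristic polynomial is det(xI - A) = (x + 2)^4, so the eigenvalues are -2 (algebraic multiplicity 4).

For λ = -2: rank(A + 2I) = 2, rank((A + 2I)^2) = 0. The eigenspace has dimension 4 - 2 = 2, so there are 2 Jordan blocks; the rank sequence gives block sizes [2, 2].

Assembling the blocks gives the Jordan form J above.

J = [[-2, 1, 0, 0], [0, -2, 0, 0], [0, 0, -2, 1], [0, 0, 0, -2]]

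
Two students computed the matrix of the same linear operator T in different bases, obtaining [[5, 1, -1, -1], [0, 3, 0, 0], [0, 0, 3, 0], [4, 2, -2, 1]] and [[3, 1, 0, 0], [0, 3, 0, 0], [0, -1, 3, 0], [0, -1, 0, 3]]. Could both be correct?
Two matrices over a field are similar if and only if they have the same invariant factors.

Both A and B have characteristic polynomial (x - 3)^4 and minimal polynomial (x - 3)^2. Computing further, both have invariant factors x - 3, x - 3, (x - 3)^2. Hence A and B are similar.

Yes.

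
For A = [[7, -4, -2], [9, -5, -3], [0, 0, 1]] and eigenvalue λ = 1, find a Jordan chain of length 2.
v_1 = [[1, 1, 0]]^T, v_2 = [[2, 3, 0]]^T

We seek v_1 ∈ ker((A - I)^2) \ ker(A - I), then set v_{i+1} = (A - I) v_i.

One such chain is v_1 = [[1, 1, 0]]^T, v_2 = [[2, 3, 0]]^T. Check: (A - I) v_2 = [[0, 0, 0]]^T = 0.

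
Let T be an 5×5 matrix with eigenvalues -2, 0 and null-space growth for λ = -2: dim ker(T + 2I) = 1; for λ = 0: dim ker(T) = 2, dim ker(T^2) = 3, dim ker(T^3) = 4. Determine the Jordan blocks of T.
λ = -2: successive nullity increments [1] count blocks of size ≥ k; block sizes are [1].
λ = 0: successive nullity increments [2, 1, 1] count blocks of size ≥ k; block sizes are [3, 1].

Jordan blocks: (-2, 1), (0, 3), (0, 1)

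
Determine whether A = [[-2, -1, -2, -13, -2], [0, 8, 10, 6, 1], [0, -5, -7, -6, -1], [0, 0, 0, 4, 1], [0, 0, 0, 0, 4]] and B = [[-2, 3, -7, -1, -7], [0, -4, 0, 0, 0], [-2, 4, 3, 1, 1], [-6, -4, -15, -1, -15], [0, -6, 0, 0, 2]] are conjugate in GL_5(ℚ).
trace(A) = 7 but trace(B) = -2. The trace is a similarity invariant, so A and B are not similar.

No.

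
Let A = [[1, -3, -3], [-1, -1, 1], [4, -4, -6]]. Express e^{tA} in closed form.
e^{tA} = [[(3*t + 1)*e^{-2*t}, -3*t*e^{-2*t}, -3*t*e^{-2*t}], [-t*e^{-2*t}, (t + 1)*e^{-2*t}, t*e^{-2*t}], [4*t*e^{-2*t}, -4*t*e^{-2*t}, (1 - 4*t)*e^{-2*t}]]

A has Jordan form J = [[-2, 1, 0], [0, -2, 0], [0, 0, -2]] with A = PJP^{-1}, so e^{tA} = P e^{tJ} P^{-1}.

For a Jordan block J_k(λ), e^{tJ_k(λ)} = e^{λt} · (I + tN + t^2 N^2/2! + ... + t^{k-1} N^{k-1}/(k-1)!) where N is the nilpotent superdiagonal part.

Assembling the blocks and conjugating back gives the entries of e^{tA} as shown above.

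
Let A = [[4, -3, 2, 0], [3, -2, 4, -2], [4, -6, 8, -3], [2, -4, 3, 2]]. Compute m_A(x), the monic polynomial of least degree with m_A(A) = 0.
m_A(x) = (x - 3)^2

The characteristic polynomial factors as (x - 3)^4. The minimal polynomial is ∏(x - λ)^{k_λ} where k_λ is the size of the largest Jordan block at λ.

For λ = 3: rank(A - 3I) = 2, and the largest Jordan block has size 2 (the smallest k with rank((A - 3I)^k) = rank((A - 3I)^(k+1))).

So m_A(x) = (x - 3)^2.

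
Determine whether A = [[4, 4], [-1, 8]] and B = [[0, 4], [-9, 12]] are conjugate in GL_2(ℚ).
Two matrices over a field are similar if and only if they have the same invariant factors.

Both A and B have characteristic polynomial (x - 6)^2 and minimal polynomial (x - 6)^2. Computing further, both have invariant factors (x - 6)^2. Hence A and B are similar.

Yes.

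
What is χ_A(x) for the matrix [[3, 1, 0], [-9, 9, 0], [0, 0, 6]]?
χ_A(x) = (x - 6)^3

xI - A = [[x - 3, -1, 0], [9, x - 9, 0], [0, 0, x - 6]].

Expanding det(xI - A) along the first row:
det(xI - A) = + (x - 3)·det([[x - 9, 0], [0, x - 6]]) - (-1)·det([[9, 0], [0, x - 6]]) + (0)·det([[9, x - 9], [0, 0]]).

Evaluating gives χ_A(x) = x^3 - 18x^2 + 108x - 216 = (x - 6)^3.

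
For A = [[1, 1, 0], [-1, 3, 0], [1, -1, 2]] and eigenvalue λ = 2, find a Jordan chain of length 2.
We seek v_1 ∈ ker((A - 2I)^2) \ ker(A - 2I), then set v_{i+1} = (A - 2I) v_i.

One such chain is v_1 = [[-1, 0, 0]]^T, v_2 = [[1, 1, -1]]^T. Check: (A - 2I) v_2 = [[0, 0, 0]]^T = 0.

v_1 = [[-1, 0, 0]]^T, v_2 = [[1, 1, -1]]^T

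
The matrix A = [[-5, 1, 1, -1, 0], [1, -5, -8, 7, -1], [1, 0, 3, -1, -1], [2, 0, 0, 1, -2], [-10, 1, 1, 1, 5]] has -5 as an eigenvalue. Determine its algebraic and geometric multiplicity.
The characteristic polynomial is (x - 3)^3(x + 5)^2, so the factor x + 5 appears with exponent 2: the algebraic multiplicity is 2.

rank(A + 5I) = 4, so the eigenspace has dimension 5 - 4 = 1: the geometric multiplicity is 1.

Since 1 < 2, A is not diagonalizable.

algebraic multiplicity 2, geometric multiplicity 1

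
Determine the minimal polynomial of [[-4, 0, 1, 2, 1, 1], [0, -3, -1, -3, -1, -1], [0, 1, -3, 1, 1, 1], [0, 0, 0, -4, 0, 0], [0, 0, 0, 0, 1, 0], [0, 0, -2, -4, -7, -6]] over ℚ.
The characteristic polynomial factors as (x - 1)(x + 4)^5. The minimal polynomial is ∏(x - λ)^{k_λ} where k_λ is the size of the largest Jordan block at λ.

For λ = -4: rank(A + 4I) = 3, and the largest Jordan block has size 3 (the smallest k with rank((A + 4I)^k) = rank((A + 4I)^(k+1))).
For λ = 1: rank(A - I) = 5, and the largest Jordan block has size 1 (the smallest k with rank((A - I)^k) = rank((A - I)^(k+1))).

So m_A(x) = (x - 1)(x + 4)^3.

m_A(x) = (x - 1)(x + 4)^3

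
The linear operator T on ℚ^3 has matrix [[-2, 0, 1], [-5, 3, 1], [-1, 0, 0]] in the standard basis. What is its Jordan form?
The characteristic polynomial is det(xI - A) = (x - 3)(x + 1)^2, so the eigenvalues are -1 (algebraic multiplicity 2), 3 (algebraic multiplicity 1).

For λ = -1: rank(A + I) = 2, rank((A + I)^2) = 1. The eigenspace has dimension 3 - 2 = 1, so there is 1 Jordan block; the rank sequence gives block sizes [2].

For λ = 3: algebraic multiplicity 1 gives one 1×1 block.

Assembling the blocks gives the Jordan form J above.

J = [[-1, 1, 0], [0, -1, 0], [0, 0, 3]]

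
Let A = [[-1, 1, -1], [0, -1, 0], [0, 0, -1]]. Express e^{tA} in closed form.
A has Jordan form J = [[-1, 1, 0], [0, -1, 0], [0, 0, -1]] with A = PJP^{-1}, so e^{tA} = P e^{tJ} P^{-1}.

For a Jordan block J_k(λ), e^{tJ_k(λ)} = e^{λt} · (I + tN + t^2 N^2/2! + ... + t^{k-1} N^{k-1}/(k-1)!) where N is the nilpotent superdiagonal part.

Assembling the blocks and conjugating back gives the entries of e^{tA} as shown above.

e^{tA} = [[e^{-t}, t*e^{-t}, -t*e^{-t}], [0, e^{-t}, 0], [0, 0, e^{-t}]]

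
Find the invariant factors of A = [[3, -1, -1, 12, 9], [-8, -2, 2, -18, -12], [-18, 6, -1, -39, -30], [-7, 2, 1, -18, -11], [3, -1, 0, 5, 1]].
The Jordan structure of A has elementary divisors (x + 4)^2, (x + 4)^2, (x + 1). Arranging the block sizes at each eigenvalue in decreasing order and taking row products gives the invariant factors.

Invariant factors (smallest first, each dividing the next): (x + 4)^2, (x + 1)(x + 4)^2.

Check: the last factor (x + 1)(x + 4)^2 is the minimal polynomial, and the product (x + 1)(x + 4)^4 is the characteristic polynomial.

(x + 4)^2, (x + 1)(x + 4)^2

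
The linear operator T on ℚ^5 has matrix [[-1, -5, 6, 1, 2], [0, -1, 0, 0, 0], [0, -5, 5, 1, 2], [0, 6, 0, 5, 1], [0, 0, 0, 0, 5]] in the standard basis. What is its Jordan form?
The characteristic polynomial is det(xI - A) = (x - 5)^3(x + 1)^2, so the eigenvalues are -1 (algebraic multiplicity 2), 5 (algebraic multiplicity 3).

For λ = -1: rank(A + I) = 3. The eigenspace has dimension 5 - 3 = 2, so there are 2 Jordan blocks; the rank sequence gives block sizes [1, 1].

For λ = 5: rank(A - 5I) = 4, rank((A - 5I)^2) = 3, rank((A - 5I)^3) = 2. The eigenspace has dimension 5 - 4 = 1, so there is 1 Jordan block; the rank sequence gives block sizes [3].

Assembling the blocks gives the Jordan form J above.

J = [[-1, 0, 0, 0, 0], [0, -1, 0, 0, 0], [0, 0, 5, 1, 0], [0, 0, 0, 5, 1], [0, 0, 0, 0, 5]]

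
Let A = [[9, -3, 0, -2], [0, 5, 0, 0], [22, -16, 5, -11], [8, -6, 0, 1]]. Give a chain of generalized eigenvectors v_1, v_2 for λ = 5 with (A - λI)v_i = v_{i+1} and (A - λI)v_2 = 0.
v_1 = [[-2, 1, -9, -6]]^T, v_2 = [[1, 0, 6, 2]]^T

We seek v_1 ∈ ker((A - 5I)^2) \ ker(A - 5I), then set v_{i+1} = (A - 5I) v_i.

One such chain is v_1 = [[-2, 1, -9, -6]]^T, v_2 = [[1, 0, 6, 2]]^T. Check: (A - 5I) v_2 = [[0, 0, 0, 0]]^T = 0.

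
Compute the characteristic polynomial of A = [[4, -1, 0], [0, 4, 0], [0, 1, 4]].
χ_A(x) = (x - 4)^3

xI - A = [[x - 4, 1, 0], [0, x - 4, 0], [0, -1, x - 4]].

Expanding det(xI - A) along the first row:
det(xI - A) = + (x - 4)·det([[x - 4, 0], [-1, x - 4]]) - (1)·det([[0, 0], [0, x - 4]]) + (0)·det([[0, x - 4], [0, -1]]).

Evaluating gives χ_A(x) = x^3 - 12x^2 + 48x - 64 = (x - 4)^3.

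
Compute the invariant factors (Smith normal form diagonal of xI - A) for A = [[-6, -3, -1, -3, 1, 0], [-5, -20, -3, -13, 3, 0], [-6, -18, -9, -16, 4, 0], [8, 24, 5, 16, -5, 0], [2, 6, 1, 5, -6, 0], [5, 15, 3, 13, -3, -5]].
The Jordan structure of A has elementary divisors (x + 5)^2, (x + 5)^2, (x + 5), (x + 5). Arranging the block sizes at each eigenvalue in decreasing order and taking row products gives the invariant factors.

Invariant factors (smallest first, each dividing the next): x + 5, x + 5, (x + 5)^2, (x + 5)^2.

Check: the last factor (x + 5)^2 is the minimal polynomial, and the product (x + 5)^6 is the characteristic polynomial.

x + 5, x + 5, (x + 5)^2, (x + 5)^2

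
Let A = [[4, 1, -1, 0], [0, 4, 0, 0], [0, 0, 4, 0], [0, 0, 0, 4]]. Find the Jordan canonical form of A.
J = [[4, 1, 0, 0], [0, 4, 0, 0], [0, 0, 4, 0], [0, 0, 0, 4]]

The characteristic polynomial is det(xI - A) = (x - 4)^4, so the eigenvalues are 4 (algebraic multiplicity 4).

For λ = 4: rank(A - 4I) = 1, rank((A - 4I)^2) = 0. The eigenspace has dimension 4 - 1 = 3, so there are 3 Jordan blocks; the rank sequence gives block sizes [2, 1, 1].

Assembling the blocks gives the Jordan form J above.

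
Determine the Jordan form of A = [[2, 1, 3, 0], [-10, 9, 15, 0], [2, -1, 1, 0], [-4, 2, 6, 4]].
The characteristic polynomial is det(xI - A) = (x - 4)^4, so the eigenvalues are 4 (algebraic multiplicity 4).

For λ = 4: rank(A - 4I) = 1, rank((A - 4I)^2) = 0. The eigenspace has dimension 4 - 1 = 3, so there are 3 Jordan blocks; the rank sequence gives block sizes [2, 1, 1].

Assembling the blocks gives the Jordan form J above.

J = [[4, 1, 0, 0], [0, 4, 0, 0], [0, 0, 4, 0], [0, 0, 0, 4]]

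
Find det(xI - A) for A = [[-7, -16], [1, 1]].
χ_A(x) = (x + 3)^2

xI - A = [[x + 7, 16], [-1, x - 1]].

Expanding det(xI - A) along the first row:
det(xI - A) = + (x + 7)·det([[x - 1]]) - (16)·det([[-1]]).

Evaluating gives χ_A(x) = x^2 + 6x + 9 = (x + 3)^2.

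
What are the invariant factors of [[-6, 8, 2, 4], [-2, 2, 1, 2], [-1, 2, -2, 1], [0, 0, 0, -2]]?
x + 2, (x + 2)^3

The Jordan structure of A has elementary divisors (x + 2)^3, (x + 2). Arranging the block sizes at each eigenvalue in decreasing order and taking row products gives the invariant factors.

Invariant factors (smallest first, each dividing the next): x + 2, (x + 2)^3.

Check: the last factor (x + 2)^3 is the minimal polynomial, and the product (x + 2)^4 is the characteristic polynomial.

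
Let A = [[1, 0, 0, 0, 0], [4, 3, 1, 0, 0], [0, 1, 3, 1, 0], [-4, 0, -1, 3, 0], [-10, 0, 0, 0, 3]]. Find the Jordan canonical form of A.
J = [[1, 0, 0, 0, 0], [0, 3, 1, 0, 0], [0, 0, 3, 1, 0], [0, 0, 0, 3, 0], [0, 0, 0, 0, 3]]

The characteristic polynomial is det(xI - A) = (x - 3)^4(x - 1), so the eigenvalues are 1 (algebraic multiplicity 1), 3 (algebraic multiplicity 4).

For λ = 1: algebraic multiplicity 1 gives one 1×1 block.

For λ = 3: rank(A - 3I) = 3, rank((A - 3I)^2) = 2, rank((A - 3I)^3) = 1. The eigenspace has dimension 5 - 3 = 2, so there are 2 Jordan blocks; the rank sequence gives block sizes [3, 1].

Assembling the blocks gives the Jordan form J above.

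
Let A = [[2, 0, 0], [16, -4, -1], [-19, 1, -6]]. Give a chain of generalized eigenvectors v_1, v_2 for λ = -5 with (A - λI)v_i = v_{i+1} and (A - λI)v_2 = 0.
v_1 = [[0, 1, 0]]^T, v_2 = [[0, 1, 1]]^T

We seek v_1 ∈ ker((A + 5I)^2) \ ker(A + 5I), then set v_{i+1} = (A + 5I) v_i.

One such chain is v_1 = [[0, 1, 0]]^T, v_2 = [[0, 1, 1]]^T. Check: (A + 5I) v_2 = [[0, 0, 0]]^T = 0.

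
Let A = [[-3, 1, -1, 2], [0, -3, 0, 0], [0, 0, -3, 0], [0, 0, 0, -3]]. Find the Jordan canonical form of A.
J = [[-3, 1, 0, 0], [0, -3, 0, 0], [0, 0, -3, 0], [0, 0, 0, -3]]

The characteristic polynomial is det(xI - A) = (x + 3)^4, so the eigenvalues are -3 (algebraic multiplicity 4).

For λ = -3: rank(A + 3I) = 1, rank((A + 3I)^2) = 0. The eigenspace has dimension 4 - 1 = 3, so there are 3 Jordan blocks; the rank sequence gives block sizes [2, 1, 1].

Assembling the blocks gives the Jordan form J above.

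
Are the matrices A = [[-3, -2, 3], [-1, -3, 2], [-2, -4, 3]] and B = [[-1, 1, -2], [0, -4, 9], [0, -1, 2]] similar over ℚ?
Yes.

Two matrices over a field are similar if and only if they have the same invariant factors.

Both A and B have characteristic polynomial (x + 1)^3 and minimal polynomial (x + 1)^3. Computing further, both have invariant factors (x + 1)^3. Hence A and B are similar.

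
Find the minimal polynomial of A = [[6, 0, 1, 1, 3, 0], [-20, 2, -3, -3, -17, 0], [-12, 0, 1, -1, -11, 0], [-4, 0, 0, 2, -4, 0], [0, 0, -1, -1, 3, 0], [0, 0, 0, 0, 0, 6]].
m_A(x) = (x - 6)(x - 2)^2

The characteristic polynomial factors as (x - 6)^2(x - 2)^4. The minimal polynomial is ∏(x - λ)^{k_λ} where k_λ is the size of the largest Jordan block at λ.

For λ = 2: rank(A - 2I) = 3, and the largest Jordan block has size 2 (the smallest k with rank((A - 2I)^k) = rank((A - 2I)^(k+1))).
For λ = 6: rank(A - 6I) = 4, and the largest Jordan block has size 1 (the smallest k with rank((A - 6I)^k) = rank((A - 6I)^(k+1))).

So m_A(x) = (x - 6)(x - 2)^2.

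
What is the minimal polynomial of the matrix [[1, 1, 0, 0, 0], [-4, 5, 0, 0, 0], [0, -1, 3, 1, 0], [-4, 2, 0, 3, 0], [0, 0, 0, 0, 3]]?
The characteristic polynomial factors as (x - 3)^5. The minimal polynomial is ∏(x - λ)^{k_λ} where k_λ is the size of the largest Jordan block at λ.

For λ = 3: rank(A - 3I) = 2, and the largest Jordan block has size 2 (the smallest k with rank((A - 3I)^k) = rank((A - 3I)^(k+1))).

So m_A(x) = (x - 3)^2.

m_A(x) = (x - 3)^2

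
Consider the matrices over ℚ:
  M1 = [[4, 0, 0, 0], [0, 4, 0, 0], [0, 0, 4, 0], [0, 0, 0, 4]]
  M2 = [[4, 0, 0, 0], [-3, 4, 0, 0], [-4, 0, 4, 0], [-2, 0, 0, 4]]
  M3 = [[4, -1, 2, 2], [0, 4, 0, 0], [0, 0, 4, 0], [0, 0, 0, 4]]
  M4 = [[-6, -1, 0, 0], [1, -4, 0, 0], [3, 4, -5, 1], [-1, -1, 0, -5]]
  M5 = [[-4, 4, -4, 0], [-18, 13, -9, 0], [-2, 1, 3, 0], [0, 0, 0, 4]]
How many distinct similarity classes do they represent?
Characteristic polynomials: χ_{M1} = (x - 4)^4, χ_{M2} = (x - 4)^4, χ_{M3} = (x - 4)^4, χ_{M4} = (x + 5)^4, χ_{M5} = (x - 4)^4.

{M1}: invariant factors x - 4, x - 4, x - 4, x - 4.

{M2, M3, M5}: invariant factors x - 4, x - 4, (x - 4)^2.

{M4}: invariant factors (x + 5)^2, (x + 5)^2.

Matrices are similar if and only if their invariant-factor lists agree; the partition into similarity classes is {M1}, {M2, M3, M5}, {M4}.

3 classes: {M1}, {M2, M3, M5}, {M4}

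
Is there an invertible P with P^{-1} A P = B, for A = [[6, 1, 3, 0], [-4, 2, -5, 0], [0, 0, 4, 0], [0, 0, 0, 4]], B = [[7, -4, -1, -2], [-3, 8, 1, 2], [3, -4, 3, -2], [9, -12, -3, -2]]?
No.

Both have characteristic polynomial (x - 4)^4, but the minimal polynomial of A is (x - 4)^3 while the minimal polynomial of B is (x - 4)^2. The minimal polynomial is a similarity invariant, so A and B are not similar.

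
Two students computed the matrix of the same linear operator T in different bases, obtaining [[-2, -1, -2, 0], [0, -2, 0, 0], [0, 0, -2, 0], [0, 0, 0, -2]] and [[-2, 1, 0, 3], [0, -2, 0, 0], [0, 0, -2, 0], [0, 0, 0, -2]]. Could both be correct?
Two matrices over a field are similar if and only if they have the same invariant factors.

Both A and B have characteristic polynomial (x + 2)^4 and minimal polynomial (x + 2)^2. Computing further, both have invariant factors x + 2, x + 2, (x + 2)^2. Hence A and B are similar.

Yes.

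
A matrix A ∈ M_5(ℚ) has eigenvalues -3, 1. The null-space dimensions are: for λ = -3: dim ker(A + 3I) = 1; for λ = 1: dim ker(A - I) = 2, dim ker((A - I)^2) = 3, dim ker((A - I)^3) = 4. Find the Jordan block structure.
λ = -3: successive nullity increments [1] count blocks of size ≥ k; block sizes are [1].
λ = 1: successive nullity increments [2, 1, 1] count blocks of size ≥ k; block sizes are [3, 1].

Jordan blocks: (-3, 1), (1, 3), (1, 1)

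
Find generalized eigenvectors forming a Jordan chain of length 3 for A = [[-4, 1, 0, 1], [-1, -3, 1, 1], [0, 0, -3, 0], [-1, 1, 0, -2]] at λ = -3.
We seek v_1 ∈ ker((A + 3I)^3) \ ker((A + 3I)^2), then set v_{i+1} = (A + 3I) v_i.

One such chain is v_1 = [[0, 0, 1, 0]]^T, v_2 = [[0, 1, 0, 0]]^T, v_3 = [[1, 0, 0, 1]]^T. Check: (A + 3I) v_3 = [[0, 0, 0, 0]]^T = 0.

v_1 = [[0, 0, 1, 0]]^T, v_2 = [[0, 1, 0, 0]]^T, v_3 = [[1, 0, 0, 1]]^T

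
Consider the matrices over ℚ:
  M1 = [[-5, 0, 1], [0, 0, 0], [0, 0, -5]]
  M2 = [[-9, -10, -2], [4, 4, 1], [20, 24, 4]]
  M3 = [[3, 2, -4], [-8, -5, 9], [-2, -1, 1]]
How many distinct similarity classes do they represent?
Characteristic polynomials: χ_{M1} = x(x + 5)^2, χ_{M2} = x^2(x + 1), χ_{M3} = x^2(x + 1).

{M1}: invariant factors x(x + 5)^2.

{M2, M3}: invariant factors x^2(x + 1).

Matrices are similar if and only if their invariant-factor lists agree; the partition into similarity classes is {M1}, {M2, M3}.

2 classes: {M1}, {M2, M3}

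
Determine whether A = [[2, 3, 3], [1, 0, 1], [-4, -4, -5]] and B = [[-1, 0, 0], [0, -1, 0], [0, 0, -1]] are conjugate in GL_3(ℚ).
Both have characteristic polynomial (x + 1)^3, but the minimal polynomial of A is (x + 1)^2 while the minimal polynomial of B is x + 1. The minimal polynomial is a similarity invariant, so A and B are not similar.

No.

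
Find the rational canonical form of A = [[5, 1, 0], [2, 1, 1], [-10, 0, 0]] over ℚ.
The invariant factors of A (the non-unit diagonal entries of the Smith normal form of xI - A over ℚ[x]) are (x - 5)(x - 2)(x + 1), each dividing the next. The characteristic polynomial is their product, (x - 5)(x - 2)(x + 1).

The rational canonical form is the block-diagonal matrix of companion matrices C(f_i):
R = [[0, 0, -10], [1, 0, -3], [0, 1, 6]].

R = [[0, 0, -10], [1, 0, -3], [0, 1, 6]]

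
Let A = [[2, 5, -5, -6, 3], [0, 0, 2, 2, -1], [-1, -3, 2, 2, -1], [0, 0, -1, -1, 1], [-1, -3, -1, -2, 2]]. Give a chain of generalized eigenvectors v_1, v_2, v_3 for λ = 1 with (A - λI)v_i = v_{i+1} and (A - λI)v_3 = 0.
We seek v_1 ∈ ker((A - I)^3) \ ker((A - I)^2), then set v_{i+1} = (A - I) v_i.

One such chain is v_1 = [[0, 0, 1, 0, 1]]^T, v_2 = [[-2, 1, 0, 0, 0]]^T, v_3 = [[3, -1, -1, 0, -1]]^T. Check: (A - I) v_3 = [[0, 0, 0, 0, 0]]^T = 0.

v_1 = [[0, 0, 1, 0, 1]]^T, v_2 = [[-2, 1, 0, 0, 0]]^T, v_3 = [[3, -1, -1, 0, -1]]^T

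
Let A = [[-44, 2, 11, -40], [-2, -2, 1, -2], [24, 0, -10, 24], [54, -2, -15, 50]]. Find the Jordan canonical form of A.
The characteristic polynomial is det(xI - A) = (x - 2)(x + 2)^2(x + 4), so the eigenvalues are -4 (algebraic multiplicity 1), -2 (algebraic multiplicity 2), 2 (algebraic multiplicity 1).

For λ = -4: algebraic multiplicity 1 gives one 1×1 block.

For λ = -2: rank(A + 2I) = 3, rank((A + 2I)^2) = 2. The eigenspace has dimension 4 - 3 = 1, so there is 1 Jordan block; the rank sequence gives block sizes [2].

For λ = 2: algebraic multiplicity 1 gives one 1×1 block.

Assembling the blocks gives the Jordan form J above.

J = [[-4, 0, 0, 0], [0, -2, 1, 0], [0, 0, -2, 0], [0, 0, 0, 2]]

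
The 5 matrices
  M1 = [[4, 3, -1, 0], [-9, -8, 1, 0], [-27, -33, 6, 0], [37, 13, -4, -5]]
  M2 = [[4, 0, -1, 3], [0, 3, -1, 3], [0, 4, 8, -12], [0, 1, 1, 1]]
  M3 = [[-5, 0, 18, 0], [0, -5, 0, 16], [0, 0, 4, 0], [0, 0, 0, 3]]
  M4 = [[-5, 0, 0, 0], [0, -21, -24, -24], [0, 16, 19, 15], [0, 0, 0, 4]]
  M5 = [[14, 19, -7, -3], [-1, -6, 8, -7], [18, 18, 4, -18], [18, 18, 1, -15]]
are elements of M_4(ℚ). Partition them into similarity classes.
3 classes: {M1, M5}, {M2}, {M3, M4}

Characteristic polynomials: χ_{M1} = (x - 4)(x - 3)(x + 5)^2, χ_{M2} = (x - 4)^4, χ_{M3} = (x - 4)(x - 3)(x + 5)^2, χ_{M4} = (x - 4)(x - 3)(x + 5)^2, χ_{M5} = (x - 4)(x - 3)(x + 5)^2.

{M1, M5}: invariant factors (x - 4)(x - 3)(x + 5)^2.

{M2}: invariant factors x - 4, (x - 4)^3.

{M3, M4}: invariant factors x + 5, (x - 4)(x - 3)(x + 5).

Matrices are similar if and only if their invariant-factor lists agree; the partition into similarity classes is {M1, M5}, {M2}, {M3, M4}.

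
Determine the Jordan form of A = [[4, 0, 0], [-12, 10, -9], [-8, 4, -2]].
The characteristic polynomial is det(xI - A) = (x - 4)^3, so the eigenvalues are 4 (algebraic multiplicity 3).

For λ = 4: rank(A - 4I) = 1, rank((A - 4I)^2) = 0. The eigenspace has dimension 3 - 1 = 2, so there are 2 Jordan blocks; the rank sequence gives block sizes [2, 1].

Assembling the blocks gives the Jordan form J above.

J = [[4, 1, 0], [0, 4, 0], [0, 0, 4]]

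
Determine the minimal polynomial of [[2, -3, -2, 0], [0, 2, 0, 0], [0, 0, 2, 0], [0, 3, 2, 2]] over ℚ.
m_A(x) = (x - 2)^2

The characteristic polynomial factors as (x - 2)^4. The minimal polynomial is ∏(x - λ)^{k_λ} where k_λ is the size of the largest Jordan block at λ.

For λ = 2: rank(A - 2I) = 1, and the largest Jordan block has size 2 (the smallest k with rank((A - 2I)^k) = rank((A - 2I)^(k+1))).

So m_A(x) = (x - 2)^2.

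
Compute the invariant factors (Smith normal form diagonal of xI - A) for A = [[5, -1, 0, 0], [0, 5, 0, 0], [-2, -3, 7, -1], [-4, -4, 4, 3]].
(x - 5)^2, (x - 5)^2

The Jordan structure of A has elementary divisors (x - 5)^2, (x - 5)^2. Arranging the block sizes at each eigenvalue in decreasing order and taking row products gives the invariant factors.

Invariant factors (smallest first, each dividing the next): (x - 5)^2, (x - 5)^2.

Check: the last factor (x - 5)^2 is the minimal polynomial, and the product (x - 5)^4 is the characteristic polynomial.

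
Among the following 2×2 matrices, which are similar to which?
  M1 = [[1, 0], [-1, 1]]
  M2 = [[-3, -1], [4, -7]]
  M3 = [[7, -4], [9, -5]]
2 classes: {M1, M3}, {M2}

Characteristic polynomials: χ_{M1} = (x - 1)^2, χ_{M2} = (x + 5)^2, χ_{M3} = (x - 1)^2.

{M1, M3}: invariant factors (x - 1)^2.

{M2}: invariant factors (x + 5)^2.

Matrices are similar if and only if their invariant-factor lists agree; the partition into similarity classes is {M1, M3}, {M2}.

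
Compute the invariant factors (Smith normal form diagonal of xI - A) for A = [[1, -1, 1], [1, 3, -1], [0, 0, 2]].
x - 2, (x - 2)^2

The Jordan structure of A has elementary divisors (x - 2)^2, (x - 2). Arranging the block sizes at each eigenvalue in decreasing order and taking row products gives the invariant factors.

Invariant factors (smallest first, each dividing the next): x - 2, (x - 2)^2.

Check: the last factor (x - 2)^2 is the minimal polynomial, and the product (x - 2)^3 is the characteristic polynomial.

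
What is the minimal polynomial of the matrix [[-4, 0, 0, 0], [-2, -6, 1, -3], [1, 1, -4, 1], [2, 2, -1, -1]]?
The characteristic polynomial factors as (x + 3)(x + 4)^3. The minimal polynomial is ∏(x - λ)^{k_λ} where k_λ is the size of the largest Jordan block at λ.

For λ = -4: rank(A + 4I) = 2, and the largest Jordan block has size 2 (the smallest k with rank((A + 4I)^k) = rank((A + 4I)^(k+1))).
For λ = -3: rank(A + 3I) = 3, and the largest Jordan block has size 1 (the smallest k with rank((A + 3I)^k) = rank((A + 3I)^(k+1))).

So m_A(x) = (x + 3)(x + 4)^2.

m_A(x) = (x + 3)(x + 4)^2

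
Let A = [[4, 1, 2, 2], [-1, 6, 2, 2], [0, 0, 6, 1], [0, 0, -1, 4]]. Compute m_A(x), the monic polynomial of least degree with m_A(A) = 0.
The characteristic polynomial factors as (x - 5)^4. The minimal polynomial is ∏(x - λ)^{k_λ} where k_λ is the size of the largest Jordan block at λ.

For λ = 5: rank(A - 5I) = 2, and the largest Jordan block has size 2 (the smallest k with rank((A - 5I)^k) = rank((A - 5I)^(k+1))).

So m_A(x) = (x - 5)^2.

m_A(x) = (x - 5)^2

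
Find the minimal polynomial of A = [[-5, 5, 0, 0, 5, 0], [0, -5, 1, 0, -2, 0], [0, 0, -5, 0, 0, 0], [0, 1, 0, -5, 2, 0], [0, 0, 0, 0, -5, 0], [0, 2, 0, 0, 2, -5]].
The characteristic polynomial factors as (x + 5)^6. The minimal polynomial is ∏(x - λ)^{k_λ} where k_λ is the size of the largest Jordan block at λ.

For λ = -5: rank(A + 5I) = 3, and the largest Jordan block has size 3 (the smallest k with rank((A + 5I)^k) = rank((A + 5I)^(k+1))).

So m_A(x) = (x + 5)^3.

m_A(x) = (x + 5)^3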